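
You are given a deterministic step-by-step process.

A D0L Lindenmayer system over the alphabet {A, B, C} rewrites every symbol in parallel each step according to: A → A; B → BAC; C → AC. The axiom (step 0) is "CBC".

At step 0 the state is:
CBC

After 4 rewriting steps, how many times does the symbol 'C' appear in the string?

6

t=0: CBC
t=1: ACBACAC
t=2: AACBACAACAAC
t=3: AAACBACAACAAACAAAC
t=4: AAAACBACAACAAACAAAACAAAAC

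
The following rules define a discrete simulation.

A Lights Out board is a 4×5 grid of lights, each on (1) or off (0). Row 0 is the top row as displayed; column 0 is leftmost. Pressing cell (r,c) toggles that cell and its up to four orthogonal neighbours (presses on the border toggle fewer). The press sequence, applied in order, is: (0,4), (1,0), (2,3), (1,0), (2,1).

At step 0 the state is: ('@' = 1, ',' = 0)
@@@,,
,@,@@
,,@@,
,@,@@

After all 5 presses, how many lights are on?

10

step 0: @@@,,
,@,@@
,,@@,
,@,@@
step 1: @@@@@
,@,@,
,,@@,
,@,@@
step 2: ,@@@@
@,,@,
@,@@,
,@,@@
step 3: ,@@@@
@,,,,
@,,,@
,@,,@
step 4: @@@@@
,@,,,
,,,,@
,@,,@
step 5: @@@@@
,,,,,
@@@,@
,,,,@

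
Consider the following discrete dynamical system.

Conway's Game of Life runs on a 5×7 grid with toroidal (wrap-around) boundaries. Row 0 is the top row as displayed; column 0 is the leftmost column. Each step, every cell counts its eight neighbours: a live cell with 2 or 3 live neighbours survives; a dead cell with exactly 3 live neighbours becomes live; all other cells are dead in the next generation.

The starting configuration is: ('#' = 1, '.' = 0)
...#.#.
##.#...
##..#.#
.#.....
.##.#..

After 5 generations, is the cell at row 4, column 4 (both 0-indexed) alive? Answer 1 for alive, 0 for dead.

gen 0: ...#.#.
##.#...
##..#.#
.#.....
.##.#..
gen 1: #..#...
.#.#.#.
......#
...#.#.
.####..
gen 2: #......
#.#.#.#
..#..##
...#.#.
.#.....
gen 3: #.....#
#..#...
###....
..#.###
.......
gen 4: #.....#
..#....
#.#.##.
#.##.##
#......
gen 5: ##....#
#..#.#.
#.#.##.
#.##.#.
.....#.

0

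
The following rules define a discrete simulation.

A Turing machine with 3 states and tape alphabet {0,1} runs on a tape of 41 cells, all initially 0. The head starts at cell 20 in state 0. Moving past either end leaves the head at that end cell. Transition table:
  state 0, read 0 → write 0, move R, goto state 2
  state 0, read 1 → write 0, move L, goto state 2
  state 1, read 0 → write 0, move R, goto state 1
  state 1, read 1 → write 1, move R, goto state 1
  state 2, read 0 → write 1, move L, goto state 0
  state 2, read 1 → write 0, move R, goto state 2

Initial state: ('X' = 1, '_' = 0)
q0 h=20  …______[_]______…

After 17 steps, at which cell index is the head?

25

0) q0 h=20  …______[_]______…
1) q2 h=21  …______[_]______…
2) q0 h=20  …______[_]X_____…
3) q2 h=21  …______[X]______…
4) q2 h=22  …______[_]______…
5) q0 h=21  …______[_]X_____…
6) q2 h=22  …______[X]______…
7) q2 h=23  …______[_]______…
8) q0 h=22  …______[_]X_____…
9) q2 h=23  …______[X]______…
10) q2 h=24  …______[_]______…
11) q0 h=23  …______[_]X_____…
12) q2 h=24  …______[X]______…
13) q2 h=25  …______[_]______…
14) q0 h=24  …______[_]X_____…
15) q2 h=25  …______[X]______…
16) q2 h=26  …______[_]______…
17) q0 h=25  …______[_]X_____…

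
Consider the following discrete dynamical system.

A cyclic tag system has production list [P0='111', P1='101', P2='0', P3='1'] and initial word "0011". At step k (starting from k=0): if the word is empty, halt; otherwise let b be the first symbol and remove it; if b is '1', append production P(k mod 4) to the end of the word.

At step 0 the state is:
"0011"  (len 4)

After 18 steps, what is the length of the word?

k=0  "0011"  (len 4)
k=1  "011"  (len 3)
k=2  "11"  (len 2)
k=3  "10"  (len 2)
k=4  "01"  (len 2)
k=5  "1"  (len 1)
k=6  "101"  (len 3)
k=7  "010"  (len 3)
k=8  "10"  (len 2)
k=9  "0111"  (len 4)
k=10  "111"  (len 3)
k=11  "110"  (len 3)
k=12  "101"  (len 3)
k=13  "01111"  (len 5)
k=14  "1111"  (len 4)
k=15  "1110"  (len 4)
k=16  "1101"  (len 4)
k=17  "101111"  (len 6)
k=18  "01111101"  (len 8)

8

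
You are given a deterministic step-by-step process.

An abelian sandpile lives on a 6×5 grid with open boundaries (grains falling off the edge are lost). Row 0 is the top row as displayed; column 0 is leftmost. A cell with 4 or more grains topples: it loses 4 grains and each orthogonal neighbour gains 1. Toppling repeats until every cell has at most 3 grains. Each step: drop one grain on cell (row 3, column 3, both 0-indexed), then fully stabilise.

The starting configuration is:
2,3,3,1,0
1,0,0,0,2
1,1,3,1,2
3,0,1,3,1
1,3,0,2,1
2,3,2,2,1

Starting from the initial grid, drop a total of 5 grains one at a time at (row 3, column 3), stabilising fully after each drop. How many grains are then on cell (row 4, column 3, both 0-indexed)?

gen 0: 2,3,3,1,0
1,0,0,0,2
1,1,3,1,2
3,0,1,3,1
1,3,0,2,1
2,3,2,2,1
gen 1: 2,3,3,1,0
1,0,0,0,2
1,1,3,2,2
3,0,2,0,2
1,3,0,3,1
2,3,2,2,1
gen 2: 2,3,3,1,0
1,0,0,0,2
1,1,3,2,2
3,0,2,1,2
1,3,0,3,1
2,3,2,2,1
gen 3: 2,3,3,1,0
1,0,0,0,2
1,1,3,2,2
3,0,2,2,2
1,3,0,3,1
2,3,2,2,1
gen 4: 2,3,3,1,0
1,0,0,0,2
1,1,3,2,2
3,0,2,3,2
1,3,0,3,1
2,3,2,2,1
gen 5: 2,3,3,1,0
1,0,0,0,2
1,1,3,3,2
3,0,3,1,3
1,3,1,0,2
2,3,2,3,1

0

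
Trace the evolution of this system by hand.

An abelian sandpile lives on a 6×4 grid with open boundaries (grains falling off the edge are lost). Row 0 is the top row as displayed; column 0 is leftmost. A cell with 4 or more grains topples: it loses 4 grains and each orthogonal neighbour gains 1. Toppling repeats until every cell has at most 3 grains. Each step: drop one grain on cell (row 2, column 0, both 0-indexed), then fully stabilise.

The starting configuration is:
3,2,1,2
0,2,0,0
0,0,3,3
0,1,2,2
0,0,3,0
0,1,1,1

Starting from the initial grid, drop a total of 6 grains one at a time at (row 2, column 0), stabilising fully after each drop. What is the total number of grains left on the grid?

[0] 3,2,1,2
0,2,0,0
0,0,3,3
0,1,2,2
0,0,3,0
0,1,1,1
[1] 3,2,1,2
0,2,0,0
1,0,3,3
0,1,2,2
0,0,3,0
0,1,1,1
[2] 3,2,1,2
0,2,0,0
2,0,3,3
0,1,2,2
0,0,3,0
0,1,1,1
[3] 3,2,1,2
0,2,0,0
3,0,3,3
0,1,2,2
0,0,3,0
0,1,1,1
[4] 3,2,1,2
1,2,0,0
0,1,3,3
1,1,2,2
0,0,3,0
0,1,1,1
[5] 3,2,1,2
1,2,0,0
1,1,3,3
1,1,2,2
0,0,3,0
0,1,1,1
[6] 3,2,1,2
1,2,0,0
2,1,3,3
1,1,2,2
0,0,3,0
0,1,1,1

32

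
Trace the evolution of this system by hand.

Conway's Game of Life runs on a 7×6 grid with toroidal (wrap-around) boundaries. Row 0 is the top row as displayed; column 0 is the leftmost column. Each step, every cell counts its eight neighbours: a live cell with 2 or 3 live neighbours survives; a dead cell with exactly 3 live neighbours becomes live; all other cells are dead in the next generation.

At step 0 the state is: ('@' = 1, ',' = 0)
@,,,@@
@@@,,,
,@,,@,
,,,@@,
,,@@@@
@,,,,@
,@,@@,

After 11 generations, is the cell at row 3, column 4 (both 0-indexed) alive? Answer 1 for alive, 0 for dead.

0

t=0: @,,,@@
@@@,,,
,@,,@,
,,,@@,
,,@@@@
@,,,,@
,@,@@,
t=1: ,,,,@,
,,@@@,
@@,,@@
,,,,,,
@,@,,,
@@,,,,
,@,@,,
t=2: ,,,,@,
@@@,,,
@@@,@@
,,,,,,
@,,,,,
@,,,,,
@@@,,,
t=3: ,,,@,@
,,@,@,
,,@@,@
,,,,,,
,,,,,,
@,,,,@
@@,,,@
t=4: ,@@@,@
,,@,,@
,,@@@,
,,,,,,
,,,,,,
,@,,,@
,@,,,,
t=5: ,@,@@,
@,,,,@
,,@@@,
,,,@,,
,,,,,,
@,,,,,
,@,,@,
t=6: ,@@@@,
@@,,,@
,,@@@@
,,@@@,
,,,,,,
,,,,,,
@@@@@@
t=7: ,,,,,,
,,,,,,
,,,,,,
,,@,,@
,,,@,,
@@@@@@
@,,,,@
t=8: ,,,,,,
,,,,,,
,,,,,,
,,,,,,
,,,,,,
,@@@,,
,,@@,,
t=9: ,,,,,,
,,,,,,
,,,,,,
,,,,,,
,,@,,,
,@,@,,
,@,@,,
t=10: ,,,,,,
,,,,,,
,,,,,,
,,,,,,
,,@,,,
,@,@,,
,,,,,,
t=11: ,,,,,,
,,,,,,
,,,,,,
,,,,,,
,,@,,,
,,@,,,
,,,,,,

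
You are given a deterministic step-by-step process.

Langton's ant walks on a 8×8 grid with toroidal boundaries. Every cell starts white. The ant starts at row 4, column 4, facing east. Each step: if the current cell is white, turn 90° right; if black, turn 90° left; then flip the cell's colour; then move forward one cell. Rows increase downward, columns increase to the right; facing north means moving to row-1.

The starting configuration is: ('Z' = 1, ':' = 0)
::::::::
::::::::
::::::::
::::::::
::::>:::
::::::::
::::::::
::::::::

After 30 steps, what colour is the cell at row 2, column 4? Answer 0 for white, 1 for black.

1

0) ::::::::
::::::::
::::::::
::::::::
::::>:::
::::::::
::::::::
::::::::
1) ::::::::
::::::::
::::::::
::::::::
::::Z:::
::::v:::
::::::::
::::::::
2) ::::::::
::::::::
::::::::
::::::::
::::Z:::
:::<Z:::
::::::::
::::::::
3) ::::::::
::::::::
::::::::
::::::::
:::^Z:::
:::ZZ:::
::::::::
::::::::
4) ::::::::
::::::::
::::::::
::::::::
:::Z>:::
:::ZZ:::
::::::::
::::::::
5) ::::::::
::::::::
::::::::
::::^:::
:::Z::::
:::ZZ:::
::::::::
::::::::
6) ::::::::
::::::::
::::::::
::::Z>::
:::Z::::
:::ZZ:::
::::::::
::::::::
7) ::::::::
::::::::
::::::::
::::ZZ::
:::Z:v::
:::ZZ:::
::::::::
::::::::
8) ::::::::
::::::::
::::::::
::::ZZ::
:::Z<Z::
:::ZZ:::
::::::::
::::::::
9) ::::::::
::::::::
::::::::
::::^Z::
:::ZZZ::
:::ZZ:::
::::::::
::::::::
10) ::::::::
::::::::
::::::::
:::<:Z::
:::ZZZ::
:::ZZ:::
::::::::
::::::::
11) ::::::::
::::::::
:::^::::
:::Z:Z::
:::ZZZ::
:::ZZ:::
::::::::
::::::::
12) ::::::::
::::::::
:::Z>:::
:::Z:Z::
:::ZZZ::
:::ZZ:::
::::::::
::::::::
13) ::::::::
::::::::
:::ZZ:::
:::ZvZ::
:::ZZZ::
:::ZZ:::
::::::::
::::::::
14) ::::::::
::::::::
:::ZZ:::
:::<ZZ::
:::ZZZ::
:::ZZ:::
::::::::
::::::::
15) ::::::::
::::::::
:::ZZ:::
::::ZZ::
:::vZZ::
:::ZZ:::
::::::::
::::::::
16) ::::::::
::::::::
:::ZZ:::
::::ZZ::
::::>Z::
:::ZZ:::
::::::::
::::::::
17) ::::::::
::::::::
:::ZZ:::
::::^Z::
:::::Z::
:::ZZ:::
::::::::
::::::::
18) ::::::::
::::::::
:::ZZ:::
:::<:Z::
:::::Z::
:::ZZ:::
::::::::
::::::::
19) ::::::::
::::::::
:::^Z:::
:::Z:Z::
:::::Z::
:::ZZ:::
::::::::
::::::::
20) ::::::::
::::::::
::<:Z:::
:::Z:Z::
:::::Z::
:::ZZ:::
::::::::
::::::::
21) ::::::::
::^:::::
::Z:Z:::
:::Z:Z::
:::::Z::
:::ZZ:::
::::::::
::::::::
22) ::::::::
::Z>::::
::Z:Z:::
:::Z:Z::
:::::Z::
:::ZZ:::
::::::::
::::::::
23) ::::::::
::ZZ::::
::ZvZ:::
:::Z:Z::
:::::Z::
:::ZZ:::
::::::::
::::::::
24) ::::::::
::ZZ::::
::<ZZ:::
:::Z:Z::
:::::Z::
:::ZZ:::
::::::::
::::::::
25) ::::::::
::ZZ::::
:::ZZ:::
::vZ:Z::
:::::Z::
:::ZZ:::
::::::::
::::::::
26) ::::::::
::ZZ::::
:::ZZ:::
:<ZZ:Z::
:::::Z::
:::ZZ:::
::::::::
::::::::
27) ::::::::
::ZZ::::
:^:ZZ:::
:ZZZ:Z::
:::::Z::
:::ZZ:::
::::::::
::::::::
28) ::::::::
::ZZ::::
:Z>ZZ:::
:ZZZ:Z::
:::::Z::
:::ZZ:::
::::::::
::::::::
29) ::::::::
::ZZ::::
:ZZZZ:::
:ZvZ:Z::
:::::Z::
:::ZZ:::
::::::::
::::::::
30) ::::::::
::ZZ::::
:ZZZZ:::
:Z:>:Z::
:::::Z::
:::ZZ:::
::::::::
::::::::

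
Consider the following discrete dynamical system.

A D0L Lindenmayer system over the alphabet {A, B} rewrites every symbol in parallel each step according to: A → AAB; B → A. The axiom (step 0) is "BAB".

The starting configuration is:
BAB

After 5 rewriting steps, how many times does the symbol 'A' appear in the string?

[0] BAB
[1] AAABA
[2] AABAABAABAAAB
[3] AABAABAAABAABAAABAABAAABAABAABA
[4] AABAABAAABAABAAABAABAABAAABAABAAABAABAABAAABAABAAABAABAABAAABAABAAABAABAAAB
[5] AABAABAAABAABAAABAABAABAAABAABAAABAABAABAAABAABAAABAABAAAB…AABAABAAABAABAAABAABAABAAABAABAAABAABAABAAABAABAAABAABAABA  (len 181)

128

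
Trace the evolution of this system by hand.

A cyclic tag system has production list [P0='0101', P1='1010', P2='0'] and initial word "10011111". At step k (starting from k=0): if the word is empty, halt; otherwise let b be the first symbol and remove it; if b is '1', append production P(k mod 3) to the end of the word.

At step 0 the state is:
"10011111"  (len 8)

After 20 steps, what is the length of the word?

step 0: "10011111"  (len 8)
step 1: "00111110101"  (len 11)
step 2: "0111110101"  (len 10)
step 3: "111110101"  (len 9)
step 4: "111101010101"  (len 12)
step 5: "111010101011010"  (len 15)
step 6: "110101010110100"  (len 15)
step 7: "101010101101000101"  (len 18)
step 8: "010101011010001011010"  (len 21)
step 9: "10101011010001011010"  (len 20)
step 10: "01010110100010110100101"  (len 23)
step 11: "1010110100010110100101"  (len 22)
step 12: "0101101000101101001010"  (len 22)
step 13: "101101000101101001010"  (len 21)
step 14: "011010001011010010101010"  (len 24)
step 15: "11010001011010010101010"  (len 23)
step 16: "10100010110100101010100101"  (len 26)
step 17: "01000101101001010101001011010"  (len 29)
step 18: "1000101101001010101001011010"  (len 28)
step 19: "0001011010010101010010110100101"  (len 31)
step 20: "001011010010101010010110100101"  (len 30)

30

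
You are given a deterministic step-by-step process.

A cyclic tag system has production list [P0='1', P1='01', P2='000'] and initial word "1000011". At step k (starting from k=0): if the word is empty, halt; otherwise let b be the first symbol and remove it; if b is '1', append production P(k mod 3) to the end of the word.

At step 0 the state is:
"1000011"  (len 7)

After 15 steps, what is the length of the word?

4

0) "1000011"  (len 7)
1) "0000111"  (len 7)
2) "000111"  (len 6)
3) "00111"  (len 5)
4) "0111"  (len 4)
5) "111"  (len 3)
6) "11000"  (len 5)
7) "10001"  (len 5)
8) "000101"  (len 6)
9) "00101"  (len 5)
10) "0101"  (len 4)
11) "101"  (len 3)
12) "01000"  (len 5)
13) "1000"  (len 4)
14) "00001"  (len 5)
15) "0001"  (len 4)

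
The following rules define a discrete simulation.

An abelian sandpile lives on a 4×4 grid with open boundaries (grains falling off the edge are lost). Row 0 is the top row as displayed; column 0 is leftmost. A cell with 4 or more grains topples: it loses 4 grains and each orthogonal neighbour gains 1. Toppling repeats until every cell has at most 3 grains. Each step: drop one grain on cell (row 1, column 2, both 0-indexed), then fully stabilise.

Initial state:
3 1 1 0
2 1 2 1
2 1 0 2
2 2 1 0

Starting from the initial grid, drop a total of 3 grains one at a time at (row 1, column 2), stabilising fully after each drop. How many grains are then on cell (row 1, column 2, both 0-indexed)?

k=0  3 1 1 0
2 1 2 1
2 1 0 2
2 2 1 0
k=1  3 1 1 0
2 1 3 1
2 1 0 2
2 2 1 0
k=2  3 1 2 0
2 2 0 2
2 1 1 2
2 2 1 0
k=3  3 1 2 0
2 2 1 2
2 1 1 2
2 2 1 0

1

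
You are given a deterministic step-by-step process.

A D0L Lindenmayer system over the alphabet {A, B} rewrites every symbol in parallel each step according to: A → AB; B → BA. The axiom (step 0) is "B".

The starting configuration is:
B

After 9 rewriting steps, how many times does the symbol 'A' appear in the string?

256

k=0  B
k=1  BA
k=2  BAAB
k=3  BAABABBA
k=4  BAABABBAABBABAAB
k=5  BAABABBAABBABAABABBABAABBAABABBA
k=6  BAABABBAABBABAABABBABAABBAABABBAABBABAABBAABABBABAABABBAABBABAAB
k=7  BAABABBAABBABAABABBABAABBAABABBAABBABAABBAABABBABAABABBAAB…ABBAABABBABAABABBAABBABAABBAABABBAABBABAABABBABAABBAABABBA  (len 128)
k=8  BAABABBAABBABAABABBABAABBAABABBAABBABAABBAABABBABAABABBAAB…BAABBABAABABBABAABBAABABBAABBABAABBAABABBABAABABBAABBABAAB  (len 256)
k=9  BAABABBAABBABAABABBABAABBAABABBAABBABAABBAABABBABAABABBAAB…ABBAABABBABAABABBAABBABAABBAABABBAABBABAABABBABAABBAABABBA  (len 512)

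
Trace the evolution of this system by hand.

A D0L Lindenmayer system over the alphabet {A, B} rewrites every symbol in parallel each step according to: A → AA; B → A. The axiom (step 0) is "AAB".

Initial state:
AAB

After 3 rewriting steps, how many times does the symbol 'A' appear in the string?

gen 0: AAB
gen 1: AAAAA
gen 2: AAAAAAAAAA
gen 3: AAAAAAAAAAAAAAAAAAAA

20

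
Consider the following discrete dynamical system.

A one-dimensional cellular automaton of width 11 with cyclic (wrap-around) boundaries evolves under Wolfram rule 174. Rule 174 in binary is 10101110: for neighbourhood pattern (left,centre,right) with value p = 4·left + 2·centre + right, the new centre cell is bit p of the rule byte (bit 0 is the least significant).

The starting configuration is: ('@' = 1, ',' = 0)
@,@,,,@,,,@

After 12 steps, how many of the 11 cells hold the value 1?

[0] @,@,,,@,,,@
[1] ,@@,,@@,,@@
[2] @@,,@@,,@@,
[3] @,,@@,,@@,@
[4] ,,@@,,@@,@@
[5] ,@@,,@@,@@,
[6] @@,,@@,@@,,
[7] @,,@@,@@,,@
[8] ,,@@,@@,,@@
[9] ,@@,@@,,@@,
[10] @@,@@,,@@,,
[11] @,@@,,@@,,@
[12] ,@@,,@@,,@@

6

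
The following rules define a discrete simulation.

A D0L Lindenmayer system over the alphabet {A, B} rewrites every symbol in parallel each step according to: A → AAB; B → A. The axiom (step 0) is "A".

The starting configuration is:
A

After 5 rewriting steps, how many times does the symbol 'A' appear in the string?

70

t=0: A
t=1: AAB
t=2: AABAABA
t=3: AABAABAAABAABAAAB
t=4: AABAABAAABAABAAABAABAABAAABAABAAABAABAABA
t=5: AABAABAAABAABAAABAABAABAAABAABAAABAABAABAAABAABAAABAABAAABAABAABAAABAABAAABAABAABAAABAABAAABAABAAAB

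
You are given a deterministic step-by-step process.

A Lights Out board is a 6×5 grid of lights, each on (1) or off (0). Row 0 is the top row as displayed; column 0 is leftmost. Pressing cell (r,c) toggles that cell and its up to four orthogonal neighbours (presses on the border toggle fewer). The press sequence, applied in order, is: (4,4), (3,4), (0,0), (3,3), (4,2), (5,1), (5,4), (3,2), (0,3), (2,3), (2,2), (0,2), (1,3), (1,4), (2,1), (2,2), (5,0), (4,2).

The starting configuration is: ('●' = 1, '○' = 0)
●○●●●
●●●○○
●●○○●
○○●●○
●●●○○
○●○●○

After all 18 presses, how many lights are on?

11

[0] ●○●●●
●●●○○
●●○○●
○○●●○
●●●○○
○●○●○
[1] ●○●●●
●●●○○
●●○○●
○○●●●
●●●●●
○●○●●
[2] ●○●●●
●●●○○
●●○○○
○○●○○
●●●●○
○●○●●
[3] ○●●●●
○●●○○
●●○○○
○○●○○
●●●●○
○●○●●
[4] ○●●●●
○●●○○
●●○●○
○○○●●
●●●○○
○●○●●
[5] ○●●●●
○●●○○
●●○●○
○○●●●
●○○●○
○●●●●
[6] ○●●●●
○●●○○
●●○●○
○○●●●
●●○●○
●○○●●
[7] ○●●●●
○●●○○
●●○●○
○○●●●
●●○●●
●○○○○
[8] ○●●●●
○●●○○
●●●●○
○●○○●
●●●●●
●○○○○
[9] ○●○○○
○●●●○
●●●●○
○●○○●
●●●●●
●○○○○
[10] ○●○○○
○●●○○
●●○○●
○●○●●
●●●●●
●○○○○
[11] ○●○○○
○●○○○
●○●●●
○●●●●
●●●●●
●○○○○
[12] ○○●●○
○●●○○
●○●●●
○●●●●
●●●●●
●○○○○
[13] ○○●○○
○●○●●
●○●○●
○●●●●
●●●●●
●○○○○
[14] ○○●○●
○●○○○
●○●○○
○●●●●
●●●●●
●○○○○
[15] ○○●○●
○○○○○
○●○○○
○○●●●
●●●●●
●○○○○
[16] ○○●○●
○○●○○
○○●●○
○○○●●
●●●●●
●○○○○
[17] ○○●○●
○○●○○
○○●●○
○○○●●
○●●●●
○●○○○
[18] ○○●○●
○○●○○
○○●●○
○○●●●
○○○○●
○●●○○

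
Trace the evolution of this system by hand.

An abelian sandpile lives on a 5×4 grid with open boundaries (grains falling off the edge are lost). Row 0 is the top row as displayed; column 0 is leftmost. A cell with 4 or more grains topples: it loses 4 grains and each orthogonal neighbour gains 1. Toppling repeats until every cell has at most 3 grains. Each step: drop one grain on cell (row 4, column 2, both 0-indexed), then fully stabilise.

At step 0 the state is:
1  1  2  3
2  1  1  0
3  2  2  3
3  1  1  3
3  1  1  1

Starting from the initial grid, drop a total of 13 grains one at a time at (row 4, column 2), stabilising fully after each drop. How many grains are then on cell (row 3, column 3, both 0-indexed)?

gen 0: 1  1  2  3
2  1  1  0
3  2  2  3
3  1  1  3
3  1  1  1
gen 1: 1  1  2  3
2  1  1  0
3  2  2  3
3  1  1  3
3  1  2  1
gen 2: 1  1  2  3
2  1  1  0
3  2  2  3
3  1  1  3
3  1  3  1
gen 3: 1  1  2  3
2  1  1  0
3  2  2  3
3  1  2  3
3  2  0  2
gen 4: 1  1  2  3
2  1  1  0
3  2  2  3
3  1  2  3
3  2  1  2
gen 5: 1  1  2  3
2  1  1  0
3  2  2  3
3  1  2  3
3  2  2  2
gen 6: 1  1  2  3
2  1  1  0
3  2  2  3
3  1  2  3
3  2  3  2
gen 7: 1  1  2  3
2  1  1  0
3  2  2  3
3  1  3  3
3  3  0  3
gen 8: 1  1  2  3
2  1  1  0
3  2  2  3
3  1  3  3
3  3  1  3
gen 9: 1  1  2  3
2  1  1  0
3  2  2  3
3  1  3  3
3  3  2  3
gen 10: 1  1  2  3
2  1  1  0
3  2  2  3
3  1  3  3
3  3  3  3
gen 11: 1  1  2  3
3  2  2  1
1  1  1  1
2  1  3  2
1  2  3  1
gen 12: 1  1  2  3
3  2  2  1
1  1  2  1
2  2  0  3
1  3  1  2
gen 13: 1  1  2  3
3  2  2  1
1  1  2  1
2  2  0  3
1  3  2  2

3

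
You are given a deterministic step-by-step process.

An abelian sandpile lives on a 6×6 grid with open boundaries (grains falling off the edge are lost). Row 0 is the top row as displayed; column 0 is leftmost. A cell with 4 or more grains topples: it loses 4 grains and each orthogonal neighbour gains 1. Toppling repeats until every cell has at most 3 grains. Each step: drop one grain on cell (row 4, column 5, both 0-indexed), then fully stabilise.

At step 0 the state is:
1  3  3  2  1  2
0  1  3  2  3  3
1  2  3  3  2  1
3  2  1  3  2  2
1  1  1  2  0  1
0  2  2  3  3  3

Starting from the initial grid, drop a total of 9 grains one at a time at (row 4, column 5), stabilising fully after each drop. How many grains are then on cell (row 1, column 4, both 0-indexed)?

k=0  1  3  3  2  1  2
0  1  3  2  3  3
1  2  3  3  2  1
3  2  1  3  2  2
1  1  1  2  0  1
0  2  2  3  3  3
k=1  1  3  3  2  1  2
0  1  3  2  3  3
1  2  3  3  2  1
3  2  1  3  2  2
1  1  1  2  0  2
0  2  2  3  3  3
k=2  1  3  3  2  1  2
0  1  3  2  3  3
1  2  3  3  2  1
3  2  1  3  2  2
1  1  1  2  0  3
0  2  2  3  3  3
k=3  1  3  3  2  1  2
0  1  3  2  3  3
1  2  3  3  2  1
3  2  1  3  2  3
1  1  1  3  2  1
0  2  3  0  1  1
k=4  1  3  3  2  1  2
0  1  3  2  3  3
1  2  3  3  2  1
3  2  1  3  2  3
1  1  1  3  2  2
0  2  3  0  1  1
k=5  1  3  3  2  1  2
0  1  3  2  3  3
1  2  3  3  2  1
3  2  1  3  2  3
1  1  1  3  2  3
0  2  3  0  1  1
k=6  1  3  3  2  1  2
0  1  3  2  3  3
1  2  3  3  2  2
3  2  1  3  3  0
1  1  1  3  3  1
0  2  3  0  1  2
k=7  1  3  3  2  1  2
0  1  3  2  3  3
1  2  3  3  2  2
3  2  1  3  3  0
1  1  1  3  3  2
0  2  3  0  1  2
k=8  1  3  3  2  1  2
0  1  3  2  3  3
1  2  3  3  2  2
3  2  1  3  3  0
1  1  1  3  3  3
0  2  3  0  1  2
k=9  2  0  2  0  3  3
0  3  2  2  2  1
1  3  1  3  2  0
3  2  3  2  2  3
1  1  2  1  2  1
0  2  3  1  2  3

2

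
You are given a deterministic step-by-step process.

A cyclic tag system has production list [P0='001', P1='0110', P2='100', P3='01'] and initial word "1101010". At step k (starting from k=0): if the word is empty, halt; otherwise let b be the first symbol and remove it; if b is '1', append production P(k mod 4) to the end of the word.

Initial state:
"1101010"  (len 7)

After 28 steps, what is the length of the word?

21

0) "1101010"  (len 7)
1) "101010001"  (len 9)
2) "010100010110"  (len 12)
3) "10100010110"  (len 11)
4) "010001011001"  (len 12)
5) "10001011001"  (len 11)
6) "00010110010110"  (len 14)
7) "0010110010110"  (len 13)
8) "010110010110"  (len 12)
9) "10110010110"  (len 11)
10) "01100101100110"  (len 14)
11) "1100101100110"  (len 13)
12) "10010110011001"  (len 14)
13) "0010110011001001"  (len 16)
14) "010110011001001"  (len 15)
15) "10110011001001"  (len 14)
16) "011001100100101"  (len 15)
17) "11001100100101"  (len 14)
18) "10011001001010110"  (len 17)
19) "0011001001010110100"  (len 19)
20) "011001001010110100"  (len 18)
21) "11001001010110100"  (len 17)
22) "10010010101101000110"  (len 20)
23) "0010010101101000110100"  (len 22)
24) "010010101101000110100"  (len 21)
25) "10010101101000110100"  (len 20)
26) "00101011010001101000110"  (len 23)
27) "0101011010001101000110"  (len 22)
28) "101011010001101000110"  (len 21)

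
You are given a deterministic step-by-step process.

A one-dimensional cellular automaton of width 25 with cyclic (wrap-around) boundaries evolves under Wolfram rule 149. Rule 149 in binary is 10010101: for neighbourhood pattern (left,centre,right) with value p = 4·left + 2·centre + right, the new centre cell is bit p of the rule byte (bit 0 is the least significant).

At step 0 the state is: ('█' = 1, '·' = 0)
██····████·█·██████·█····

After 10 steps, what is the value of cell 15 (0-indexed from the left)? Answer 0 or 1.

1

gen 0: ██····████·█·██████·█····
gen 1: ··███··██··█··████··████·
gen 2: █··█·█···█·██··██·█··██·█
gen 3: ·█·█·███·█···█····██·····
gen 4: ·█·█··█··███·████···█████
gen 5: ·█·██·██··█···██·██··███·
gen 6: ·█······█·███······█··█·█
gen 7: ·██████·█··█·█████·██·█·█
gen 8: ··████··██·█··███·····█·█
gen 9: █··██·█····██··█·████·█·█
gen 10: ·█····████···█·█··██··█··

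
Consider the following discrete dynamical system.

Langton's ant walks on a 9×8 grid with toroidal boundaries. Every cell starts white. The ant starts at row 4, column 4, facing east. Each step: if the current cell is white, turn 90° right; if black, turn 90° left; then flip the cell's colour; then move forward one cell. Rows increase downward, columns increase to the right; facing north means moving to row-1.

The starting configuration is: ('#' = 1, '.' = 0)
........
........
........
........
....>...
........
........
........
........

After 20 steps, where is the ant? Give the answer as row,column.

2,2

[0] ........
........
........
........
....>...
........
........
........
........
[1] ........
........
........
........
....#...
....v...
........
........
........
[2] ........
........
........
........
....#...
...<#...
........
........
........
[3] ........
........
........
........
...^#...
...##...
........
........
........
[4] ........
........
........
........
...#>...
...##...
........
........
........
[5] ........
........
........
....^...
...#....
...##...
........
........
........
[6] ........
........
........
....#>..
...#....
...##...
........
........
........
[7] ........
........
........
....##..
...#.v..
...##...
........
........
........
[8] ........
........
........
....##..
...#<#..
...##...
........
........
........
[9] ........
........
........
....^#..
...###..
...##...
........
........
........
[10] ........
........
........
...<.#..
...###..
...##...
........
........
........
[11] ........
........
...^....
...#.#..
...###..
...##...
........
........
........
[12] ........
........
...#>...
...#.#..
...###..
...##...
........
........
........
[13] ........
........
...##...
...#v#..
...###..
...##...
........
........
........
[14] ........
........
...##...
...<##..
...###..
...##...
........
........
........
[15] ........
........
...##...
....##..
...v##..
...##...
........
........
........
[16] ........
........
...##...
....##..
....>#..
...##...
........
........
........
[17] ........
........
...##...
....^#..
.....#..
...##...
........
........
........
[18] ........
........
...##...
...<.#..
.....#..
...##...
........
........
........
[19] ........
........
...^#...
...#.#..
.....#..
...##...
........
........
........
[20] ........
........
..<.#...
...#.#..
.....#..
...##...
........
........
........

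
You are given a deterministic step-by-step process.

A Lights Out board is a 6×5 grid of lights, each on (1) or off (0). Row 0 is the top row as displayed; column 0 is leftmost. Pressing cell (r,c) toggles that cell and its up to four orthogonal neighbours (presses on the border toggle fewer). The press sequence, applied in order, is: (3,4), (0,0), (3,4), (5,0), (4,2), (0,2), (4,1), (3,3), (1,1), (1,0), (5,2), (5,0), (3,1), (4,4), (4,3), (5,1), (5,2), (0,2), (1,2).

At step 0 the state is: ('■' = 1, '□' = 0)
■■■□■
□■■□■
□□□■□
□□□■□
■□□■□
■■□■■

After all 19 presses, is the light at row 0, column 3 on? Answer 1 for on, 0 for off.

k=0  ■■■□■
□■■□■
□□□■□
□□□■□
■□□■□
■■□■■
k=1  ■■■□■
□■■□■
□□□■■
□□□□■
■□□■■
■■□■■
k=2  □□■□■
■■■□■
□□□■■
□□□□■
■□□■■
■■□■■
k=3  □□■□■
■■■□■
□□□■□
□□□■□
■□□■□
■■□■■
k=4  □□■□■
■■■□■
□□□■□
□□□■□
□□□■□
□□□■■
k=5  □□■□■
■■■□■
□□□■□
□□■■□
□■■□□
□□■■■
k=6  □■□■■
■■□□■
□□□■□
□□■■□
□■■□□
□□■■■
k=7  □■□■■
■■□□■
□□□■□
□■■■□
■□□□□
□■■■■
k=8  □■□■■
■■□□■
□□□□□
□■□□■
■□□■□
□■■■■
k=9  □□□■■
□□■□■
□■□□□
□■□□■
■□□■□
□■■■■
k=10  ■□□■■
■■■□■
■■□□□
□■□□■
■□□■□
□■■■■
k=11  ■□□■■
■■■□■
■■□□□
□■□□■
■□■■□
□□□□■
k=12  ■□□■■
■■■□■
■■□□□
□■□□■
□□■■□
■■□□■
k=13  ■□□■■
■■■□■
■□□□□
■□■□■
□■■■□
■■□□■
k=14  ■□□■■
■■■□■
■□□□□
■□■□□
□■■□■
■■□□□
k=15  ■□□■■
■■■□■
■□□□□
■□■■□
□■□■□
■■□■□
k=16  ■□□■■
■■■□■
■□□□□
■□■■□
□□□■□
□□■■□
k=17  ■□□■■
■■■□■
■□□□□
■□■■□
□□■■□
□■□□□
k=18  ■■■□■
■■□□■
■□□□□
■□■■□
□□■■□
□■□□□
k=19  ■■□□■
■□■■■
■□■□□
■□■■□
□□■■□
□■□□□

0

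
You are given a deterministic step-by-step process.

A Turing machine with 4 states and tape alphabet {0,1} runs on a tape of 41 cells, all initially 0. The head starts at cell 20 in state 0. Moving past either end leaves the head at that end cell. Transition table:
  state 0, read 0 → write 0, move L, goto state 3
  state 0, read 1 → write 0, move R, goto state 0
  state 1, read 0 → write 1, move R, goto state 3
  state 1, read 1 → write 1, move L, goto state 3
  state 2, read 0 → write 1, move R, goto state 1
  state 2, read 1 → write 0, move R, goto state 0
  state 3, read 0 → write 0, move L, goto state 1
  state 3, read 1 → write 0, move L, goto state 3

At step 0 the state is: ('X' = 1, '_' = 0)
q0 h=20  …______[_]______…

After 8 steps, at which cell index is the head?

step 0: q0 h=20  …______[_]______…
step 1: q3 h=19  …______[_]______…
step 2: q1 h=18  …______[_]______…
step 3: q3 h=19  …_____X[_]______…
step 4: q1 h=18  …______[X]______…
step 5: q3 h=17  …______[_]X_____…
step 6: q1 h=16  …______[_]_X____…
step 7: q3 h=17  …_____X[_]X_____…
step 8: q1 h=16  …______[X]_X____…

16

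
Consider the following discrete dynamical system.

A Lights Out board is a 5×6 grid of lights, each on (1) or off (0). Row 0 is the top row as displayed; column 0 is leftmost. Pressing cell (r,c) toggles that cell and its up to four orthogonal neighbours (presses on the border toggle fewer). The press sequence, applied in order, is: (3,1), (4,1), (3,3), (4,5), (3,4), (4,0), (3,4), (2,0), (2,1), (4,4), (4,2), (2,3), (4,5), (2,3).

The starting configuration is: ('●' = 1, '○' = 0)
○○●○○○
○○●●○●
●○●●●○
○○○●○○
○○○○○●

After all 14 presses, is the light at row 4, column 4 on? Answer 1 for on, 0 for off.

step 0: ○○●○○○
○○●●○●
●○●●●○
○○○●○○
○○○○○●
step 1: ○○●○○○
○○●●○●
●●●●●○
●●●●○○
○●○○○●
step 2: ○○●○○○
○○●●○●
●●●●●○
●○●●○○
●○●○○●
step 3: ○○●○○○
○○●●○●
●●●○●○
●○○○●○
●○●●○●
step 4: ○○●○○○
○○●●○●
●●●○●○
●○○○●●
●○●●●○
step 5: ○○●○○○
○○●●○●
●●●○○○
●○○●○○
●○●●○○
step 6: ○○●○○○
○○●●○●
●●●○○○
○○○●○○
○●●●○○
step 7: ○○●○○○
○○●●○●
●●●○●○
○○○○●●
○●●●●○
step 8: ○○●○○○
●○●●○●
○○●○●○
●○○○●●
○●●●●○
step 9: ○○●○○○
●●●●○●
●●○○●○
●●○○●●
○●●●●○
step 10: ○○●○○○
●●●●○●
●●○○●○
●●○○○●
○●●○○●
step 11: ○○●○○○
●●●●○●
●●○○●○
●●●○○●
○○○●○●
step 12: ○○●○○○
●●●○○●
●●●●○○
●●●●○●
○○○●○●
step 13: ○○●○○○
●●●○○●
●●●●○○
●●●●○○
○○○●●○
step 14: ○○●○○○
●●●●○●
●●○○●○
●●●○○○
○○○●●○

1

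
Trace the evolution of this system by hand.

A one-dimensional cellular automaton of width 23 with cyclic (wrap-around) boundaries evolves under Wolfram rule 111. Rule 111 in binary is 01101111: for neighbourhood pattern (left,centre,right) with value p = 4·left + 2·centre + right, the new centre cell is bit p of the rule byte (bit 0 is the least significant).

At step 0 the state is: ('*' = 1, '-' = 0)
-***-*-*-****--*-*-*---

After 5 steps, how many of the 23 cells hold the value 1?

11

t=0: -***-*-*-****--*-*-*---
t=1: **-*******--*-******-**
t=2: -***-----*-****----***-
t=3: **-*-*******--*-****-*-
t=4: ******-----*-****--****
t=5: -----*-*******--*-**---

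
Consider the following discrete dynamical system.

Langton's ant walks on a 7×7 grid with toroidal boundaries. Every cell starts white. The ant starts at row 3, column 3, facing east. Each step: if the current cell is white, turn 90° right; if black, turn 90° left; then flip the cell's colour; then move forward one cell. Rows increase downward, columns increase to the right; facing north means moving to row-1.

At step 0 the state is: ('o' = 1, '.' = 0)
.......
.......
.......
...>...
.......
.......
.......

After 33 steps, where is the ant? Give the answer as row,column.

k=0  .......
.......
.......
...>...
.......
.......
.......
k=1  .......
.......
.......
...o...
...v...
.......
.......
k=2  .......
.......
.......
...o...
..<o...
.......
.......
k=3  .......
.......
.......
..^o...
..oo...
.......
.......
k=4  .......
.......
.......
..o>...
..oo...
.......
.......
k=5  .......
.......
...^...
..o....
..oo...
.......
.......
k=6  .......
.......
...o>..
..o....
..oo...
.......
.......
k=7  .......
.......
...oo..
..o.v..
..oo...
.......
.......
k=8  .......
.......
...oo..
..o<o..
..oo...
.......
.......
k=9  .......
.......
...^o..
..ooo..
..oo...
.......
.......
k=10  .......
.......
..<.o..
..ooo..
..oo...
.......
.......
k=11  .......
..^....
..o.o..
..ooo..
..oo...
.......
.......
k=12  .......
..o>...
..o.o..
..ooo..
..oo...
.......
.......
k=13  .......
..oo...
..ovo..
..ooo..
..oo...
.......
.......
k=14  .......
..oo...
..<oo..
..ooo..
..oo...
.......
.......
k=15  .......
..oo...
...oo..
..voo..
..oo...
.......
.......
k=16  .......
..oo...
...oo..
...>o..
..oo...
.......
.......
k=17  .......
..oo...
...^o..
....o..
..oo...
.......
.......
k=18  .......
..oo...
..<.o..
....o..
..oo...
.......
.......
k=19  .......
..^o...
..o.o..
....o..
..oo...
.......
.......
k=20  .......
.<.o...
..o.o..
....o..
..oo...
.......
.......
k=21  .^.....
.o.o...
..o.o..
....o..
..oo...
.......
.......
k=22  .o>....
.o.o...
..o.o..
....o..
..oo...
.......
.......
k=23  .oo....
.ovo...
..o.o..
....o..
..oo...
.......
.......
k=24  .oo....
.<oo...
..o.o..
....o..
..oo...
.......
.......
k=25  .oo....
..oo...
.vo.o..
....o..
..oo...
.......
.......
k=26  .oo....
..oo...
<oo.o..
....o..
..oo...
.......
.......
k=27  .oo....
^.oo...
ooo.o..
....o..
..oo...
.......
.......
k=28  .oo....
o>oo...
ooo.o..
....o..
..oo...
.......
.......
k=29  .oo....
oooo...
ovo.o..
....o..
..oo...
.......
.......
k=30  .oo....
oooo...
o.>.o..
....o..
..oo...
.......
.......
k=31  .oo....
oo^o...
o...o..
....o..
..oo...
.......
.......
k=32  .oo....
o<.o...
o...o..
....o..
..oo...
.......
.......
k=33  .oo....
o..o...
ov..o..
....o..
..oo...
.......
.......

2,1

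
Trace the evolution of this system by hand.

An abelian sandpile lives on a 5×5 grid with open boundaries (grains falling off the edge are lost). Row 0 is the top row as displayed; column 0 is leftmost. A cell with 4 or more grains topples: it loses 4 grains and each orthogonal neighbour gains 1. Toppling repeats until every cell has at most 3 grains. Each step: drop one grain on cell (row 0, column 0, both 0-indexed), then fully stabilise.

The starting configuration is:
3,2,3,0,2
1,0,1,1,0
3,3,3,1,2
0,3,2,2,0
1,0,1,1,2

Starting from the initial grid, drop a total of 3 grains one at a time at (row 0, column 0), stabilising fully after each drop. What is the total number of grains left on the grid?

k=0  3,2,3,0,2
1,0,1,1,0
3,3,3,1,2
0,3,2,2,0
1,0,1,1,2
k=1  0,3,3,0,2
2,0,1,1,0
3,3,3,1,2
0,3,2,2,0
1,0,1,1,2
k=2  1,3,3,0,2
2,0,1,1,0
3,3,3,1,2
0,3,2,2,0
1,0,1,1,2
k=3  2,3,3,0,2
2,0,1,1,0
3,3,3,1,2
0,3,2,2,0
1,0,1,1,2

38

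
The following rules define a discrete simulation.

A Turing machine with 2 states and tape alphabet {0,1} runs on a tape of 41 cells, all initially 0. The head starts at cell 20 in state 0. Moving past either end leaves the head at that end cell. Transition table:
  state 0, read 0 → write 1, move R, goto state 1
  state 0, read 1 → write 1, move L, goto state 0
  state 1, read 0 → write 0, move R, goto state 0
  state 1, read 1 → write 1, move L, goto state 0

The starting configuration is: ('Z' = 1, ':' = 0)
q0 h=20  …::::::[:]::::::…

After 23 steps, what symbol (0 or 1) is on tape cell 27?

0

gen 0: q0 h=20  …::::::[:]::::::…
gen 1: q1 h=21  …:::::Z[:]::::::…
gen 2: q0 h=22  …::::Z:[:]::::::…
gen 3: q1 h=23  …:::Z:Z[:]::::::…
gen 4: q0 h=24  …::Z:Z:[:]::::::…
gen 5: q1 h=25  …:Z:Z:Z[:]::::::…
gen 6: q0 h=26  …Z:Z:Z:[:]::::::…
gen 7: q1 h=27  …:Z:Z:Z[:]::::::…
gen 8: q0 h=28  …Z:Z:Z:[:]::::::…
gen 9: q1 h=29  …:Z:Z:Z[:]::::::…
gen 10: q0 h=30  …Z:Z:Z:[:]::::::…
gen 11: q1 h=31  …:Z:Z:Z[:]::::::…
gen 12: q0 h=32  …Z:Z:Z:[:]::::::…
gen 13: q1 h=33  …:Z:Z:Z[:]::::::…
gen 14: q0 h=34  …Z:Z:Z:[:]::::::|
gen 15: q1 h=35  …:Z:Z:Z[:]:::::|
gen 16: q0 h=36  …Z:Z:Z:[:]::::|
gen 17: q1 h=37  …:Z:Z:Z[:]:::|
gen 18: q0 h=38  …Z:Z:Z:[:]::|
gen 19: q1 h=39  …:Z:Z:Z[:]:|
gen 20: q0 h=40  …Z:Z:Z:[:]|
gen 21: q1 h=40  …Z:Z:Z:[Z]|
gen 22: q0 h=39  …:Z:Z:Z[:]Z|
gen 23: q1 h=40  …Z:Z:ZZ[Z]|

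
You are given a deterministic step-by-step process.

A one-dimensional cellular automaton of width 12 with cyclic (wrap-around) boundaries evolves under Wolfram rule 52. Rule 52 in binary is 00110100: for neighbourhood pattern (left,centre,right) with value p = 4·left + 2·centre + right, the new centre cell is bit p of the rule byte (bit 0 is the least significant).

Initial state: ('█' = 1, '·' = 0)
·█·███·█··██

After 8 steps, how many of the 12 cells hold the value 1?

step 0: ·█·███·█··██
step 1: ███···███···
step 2: ···█·····█··
step 3: ···██····██·
step 4: ·····█·····█
step 5: █····██····█
step 6: ·█·····█····
step 7: ·██····██···
step 8: ···█·····█··

2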